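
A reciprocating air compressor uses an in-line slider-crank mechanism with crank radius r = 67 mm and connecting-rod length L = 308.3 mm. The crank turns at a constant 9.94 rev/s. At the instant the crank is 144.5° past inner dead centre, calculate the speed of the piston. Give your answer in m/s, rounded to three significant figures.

2.00

ω = 2π·9.94 = 62.45 rad/s
For an in-line slider-crank, x = r cosθ + √(L² − r² sin²θ), so v = −rω sinθ·[1 + r cosθ/√(L² − r² sin²θ)].
With r = 0.067 m, L = 0.3083 m, θ = 144.5°: √(L² − r² sin²θ) = 0.30584 m.
v = −0.067·62.45·0.58070·[1 + 0.067·-0.81412/0.30584] = -1.9966 m/s.
|v| = 1.9966 m/s.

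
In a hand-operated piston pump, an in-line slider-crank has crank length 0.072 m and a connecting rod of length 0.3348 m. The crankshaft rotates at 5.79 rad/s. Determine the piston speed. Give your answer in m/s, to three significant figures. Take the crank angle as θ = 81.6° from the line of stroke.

ω = 5.79 rad/s
For an in-line slider-crank, x = r cosθ + √(L² − r² sin²θ), so v = −rω sinθ·[1 + r cosθ/√(L² − r² sin²θ)].
With r = 0.072 m, L = 0.3348 m, θ = 81.6°: √(L² − r² sin²θ) = 0.32714 m.
v = −0.072·5.79·0.98927·[1 + 0.072·0.14608/0.32714] = -0.42567 m/s.
|v| = 0.42567 m/s.

0.426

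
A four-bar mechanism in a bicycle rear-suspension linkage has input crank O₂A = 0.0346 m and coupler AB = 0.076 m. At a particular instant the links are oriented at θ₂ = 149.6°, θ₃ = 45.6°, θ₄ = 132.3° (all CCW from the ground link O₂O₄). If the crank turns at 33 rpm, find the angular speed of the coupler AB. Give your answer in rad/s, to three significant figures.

0.469

ω₂ = 3.456 rad/s (from 33 rpm).
Differentiating the loop-closure r₂e^{iθ₂}+r₃e^{iθ₃}=r₁+r₄e^{iθ₄} gives r₂ω₂e^{iθ₂}+r₃ω₃e^{iθ₃}=r₄ω₄e^{iθ₄}.
Eliminating the other unknown: ω₃ = r₂ω₂ sin(θ₄−θ₂) / [r₃ sin(θ₃−θ₄)].
Numerator sine = -0.29737; denominator sine = -0.99834.
Result = 0.0346·3.456·(-0.29737) / (0.076·(-0.99834)) = +0.46863 rad/s; magnitude 0.46863 rad/s.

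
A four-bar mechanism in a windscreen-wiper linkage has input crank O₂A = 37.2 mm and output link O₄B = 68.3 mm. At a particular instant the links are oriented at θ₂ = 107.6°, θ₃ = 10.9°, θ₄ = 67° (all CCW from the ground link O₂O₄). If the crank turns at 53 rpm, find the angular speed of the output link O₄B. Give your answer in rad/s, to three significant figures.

ω₂ = 5.55 rad/s (from 53 rpm).
Differentiating the loop-closure r₂e^{iθ₂}+r₃e^{iθ₃}=r₁+r₄e^{iθ₄} gives r₂ω₂e^{iθ₂}+r₃ω₃e^{iθ₃}=r₄ω₄e^{iθ₄}.
Eliminating the other unknown: ω₄ = r₂ω₂ sin(θ₂−θ₃) / [r₄ sin(θ₄−θ₃)].
Numerator sine = +0.99317; denominator sine = +0.83001.
Result = 0.0372·5.55·(+0.99317) / (0.0683·(+0.83001)) = +3.6171 rad/s; magnitude 3.6171 rad/s.

3.62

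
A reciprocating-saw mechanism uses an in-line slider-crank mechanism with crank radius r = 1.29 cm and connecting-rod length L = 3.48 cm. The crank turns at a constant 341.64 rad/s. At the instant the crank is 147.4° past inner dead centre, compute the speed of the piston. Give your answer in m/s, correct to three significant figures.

ω = 341.6 rad/s
For an in-line slider-crank, x = r cosθ + √(L² − r² sin²θ), so v = −rω sinθ·[1 + r cosθ/√(L² − r² sin²θ)].
With r = 0.0129 m, L = 0.0348 m, θ = 147.4°: √(L² − r² sin²θ) = 0.034099 m.
v = −0.0129·341.6·0.53877·[1 + 0.0129·-0.84245/0.034099] = -1.6177 m/s.
|v| = 1.6177 m/s.

1.62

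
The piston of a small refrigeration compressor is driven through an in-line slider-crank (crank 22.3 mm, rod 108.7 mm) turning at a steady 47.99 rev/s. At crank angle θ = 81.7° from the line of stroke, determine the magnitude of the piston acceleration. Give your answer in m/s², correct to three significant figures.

114

ω = 2π·48 = 301.5 rad/s
x(θ) = r cosθ + √(L² − r² sin²θ); with ω constant, a = ω²·d²x/dθ².
d²x/dθ² = −r cosθ − r²(cos2θ)/√u − r⁴ sin²2θ/(4u^{3/2}),  u = L² − r² sin²θ = 0.0113288 m².
Substituting r = 0.0223 m, L = 0.1087 m, θ = 81.7°: d²x/dθ² = +0.0012541 m.
a = ω²·d²x/dθ² = (301.5)²·(+0.0012541) = +114.02 m/s²;  |a| = 114.02 m/s².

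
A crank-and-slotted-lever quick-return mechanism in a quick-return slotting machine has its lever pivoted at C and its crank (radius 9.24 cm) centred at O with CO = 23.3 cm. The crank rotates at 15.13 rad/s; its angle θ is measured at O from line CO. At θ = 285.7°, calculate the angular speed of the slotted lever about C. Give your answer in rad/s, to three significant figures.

ω = 15.13 rad/s
Crank pin A relative to C: A = (d + r cosθ, r sinθ); lever angle φ = atan2(r sinθ, d + r cosθ).
Differentiating tanφ: φ̇ = rω(d cosθ + r)/(d² + r² + 2dr cosθ).
d² + r² + 2dr cosθ = |CA|² = 0.0744784 m²;  d cosθ + r = +0.15545 m.
|ω_lever| = |0.0924·15.13·+0.15545| / 0.0744784 = 2.9179 rad/s.

2.92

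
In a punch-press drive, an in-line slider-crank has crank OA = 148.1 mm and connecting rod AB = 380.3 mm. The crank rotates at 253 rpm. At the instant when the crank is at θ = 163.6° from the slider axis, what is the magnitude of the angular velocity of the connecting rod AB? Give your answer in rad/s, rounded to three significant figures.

ω = 26.49 rad/s (converted from 253 rpm).
The rod makes angle φ with the slider axis where L sinφ = r sinθ; differentiating, L cosφ·φ̇ = r ω cosθ.
L cosφ = √(L² − r² sin²θ) = 0.37799 m.
|ω_rod| = r ω |cosθ| / √(L² − r² sin²θ) = 0.1481·26.49·0.95931/0.37799 = 9.9582 rad/s.

9.96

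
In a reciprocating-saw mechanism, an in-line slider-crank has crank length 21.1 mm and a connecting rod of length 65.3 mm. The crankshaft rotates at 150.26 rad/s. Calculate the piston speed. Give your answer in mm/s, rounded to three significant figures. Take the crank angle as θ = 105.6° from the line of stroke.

ω = 150.3 rad/s
For an in-line slider-crank, x = r cosθ + √(L² − r² sin²θ), so v = −rω sinθ·[1 + r cosθ/√(L² − r² sin²θ)].
With r = 0.0211 m, L = 0.0653 m, θ = 105.6°: √(L² − r² sin²θ) = 0.062057 m.
v = −0.0211·150.3·0.96316·[1 + 0.0211·-0.26892/0.062057] = -2.7745 m/s.
|v| = 2.7745 m/s = 2774.5 mm/s.

2770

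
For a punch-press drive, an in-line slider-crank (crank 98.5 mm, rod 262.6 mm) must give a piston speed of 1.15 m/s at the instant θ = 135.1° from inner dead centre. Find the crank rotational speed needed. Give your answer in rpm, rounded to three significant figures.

For an in-line slider-crank, |v_piston| = rω|sinθ|·[1 + r cosθ/√(L² − r² sin²θ)].
With r = 0.0985 m, L = 0.2626 m, θ = 135.1°: the bracketed kinematic factor |dx/dθ| = 0.050371 m.
ω = v/|dx/dθ| = 1.15/0.050371 = 22.83 rad/s.
N = 60ω/(2π) = 218.01 rpm.

218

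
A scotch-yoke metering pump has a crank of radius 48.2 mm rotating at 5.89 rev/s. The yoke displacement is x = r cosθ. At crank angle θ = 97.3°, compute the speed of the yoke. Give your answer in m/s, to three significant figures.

1.77

ω = 37.01 rad/s (from 5.89 rev/s).
x = r cosθ ⇒ ẋ = −rω sinθ.
|v| = rω|sinθ| = 0.0482·37.01·|sin 97.3°| = 1.7693 m/s.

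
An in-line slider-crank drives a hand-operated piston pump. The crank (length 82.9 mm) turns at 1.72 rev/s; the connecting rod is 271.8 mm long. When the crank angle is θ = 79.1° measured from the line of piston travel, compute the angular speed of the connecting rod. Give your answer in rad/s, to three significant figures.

0.653

ω = 10.81 rad/s (converted from 1.72 rev/s).
The rod makes angle φ with the slider axis where L sinφ = r sinθ; differentiating, L cosφ·φ̇ = r ω cosθ.
L cosφ = √(L² − r² sin²θ) = 0.25932 m.
|ω_rod| = r ω |cosθ| / √(L² − r² sin²θ) = 0.0829·10.81·0.18910/0.25932 = 0.65328 rad/s.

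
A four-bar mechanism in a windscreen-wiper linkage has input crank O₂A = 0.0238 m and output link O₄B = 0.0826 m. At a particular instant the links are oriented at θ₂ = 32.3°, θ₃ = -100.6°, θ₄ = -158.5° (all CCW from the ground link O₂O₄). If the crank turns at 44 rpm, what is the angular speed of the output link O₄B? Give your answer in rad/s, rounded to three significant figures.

ω₂ = 4.608 rad/s (from 44 rpm).
Differentiating the loop-closure r₂e^{iθ₂}+r₃e^{iθ₃}=r₁+r₄e^{iθ₄} gives r₂ω₂e^{iθ₂}+r₃ω₃e^{iθ₃}=r₄ω₄e^{iθ₄}.
Eliminating the other unknown: ω₄ = r₂ω₂ sin(θ₂−θ₃) / [r₄ sin(θ₄−θ₃)].
Numerator sine = +0.73254; denominator sine = -0.84712.
Result = 0.0238·4.608·(+0.73254) / (0.0826·(-0.84712)) = -1.1481 rad/s; magnitude 1.1481 rad/s.

1.15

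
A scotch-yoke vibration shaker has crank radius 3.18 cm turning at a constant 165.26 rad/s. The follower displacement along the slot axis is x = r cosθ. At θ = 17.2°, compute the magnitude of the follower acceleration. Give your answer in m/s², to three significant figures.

ω = 165.3 rad/s
x = r cosθ ⇒ ẍ = −rω² cosθ (ω constant).
|a| = rω²|cosθ| = 0.0318·(165.3)²·|cos 17.2°| = 829.65 m/s².

830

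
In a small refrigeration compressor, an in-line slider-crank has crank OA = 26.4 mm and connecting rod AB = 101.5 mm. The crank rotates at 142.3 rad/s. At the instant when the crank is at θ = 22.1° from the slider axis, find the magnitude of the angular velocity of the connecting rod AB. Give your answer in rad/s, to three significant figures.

ω = 142.3 rad/s
The rod makes angle φ with the slider axis where L sinφ = r sinθ; differentiating, L cosφ·φ̇ = r ω cosθ.
L cosφ = √(L² − r² sin²θ) = 0.10101 m.
|ω_rod| = r ω |cosθ| / √(L² − r² sin²θ) = 0.0264·142.3·0.92653/0.10101 = 34.458 rad/s.

34.5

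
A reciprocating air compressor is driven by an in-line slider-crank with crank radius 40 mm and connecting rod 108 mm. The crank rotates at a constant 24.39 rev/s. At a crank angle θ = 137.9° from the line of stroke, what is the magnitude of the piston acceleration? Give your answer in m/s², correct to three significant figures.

ω = 2π·24.4 = 153.2 rad/s
x(θ) = r cosθ + √(L² − r² sin²θ); with ω constant, a = ω²·d²x/dθ².
d²x/dθ² = −r cosθ − r²(cos2θ)/√u − r⁴ sin²2θ/(4u^{3/2}),  u = L² − r² sin²θ = 0.0109448 m².
Substituting r = 0.04 m, L = 0.108 m, θ = 137.9°: d²x/dθ² = +0.02758 m.
a = ω²·d²x/dθ² = (153.2)²·(+0.02758) = +647.71 m/s²;  |a| = 647.71 m/s².

648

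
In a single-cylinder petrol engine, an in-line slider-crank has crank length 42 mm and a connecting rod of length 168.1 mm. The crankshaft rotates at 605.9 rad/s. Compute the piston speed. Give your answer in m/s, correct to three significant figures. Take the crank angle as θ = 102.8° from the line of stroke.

23.4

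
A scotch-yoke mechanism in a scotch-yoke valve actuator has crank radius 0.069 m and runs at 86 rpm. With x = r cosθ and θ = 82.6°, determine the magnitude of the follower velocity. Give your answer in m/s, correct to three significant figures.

0.616

ω = 9.006 rad/s (from 86 rpm).
x = r cosθ ⇒ ẋ = −rω sinθ.
|v| = rω|sinθ| = 0.069·9.006·|sin 82.6°| = 0.61623 m/s.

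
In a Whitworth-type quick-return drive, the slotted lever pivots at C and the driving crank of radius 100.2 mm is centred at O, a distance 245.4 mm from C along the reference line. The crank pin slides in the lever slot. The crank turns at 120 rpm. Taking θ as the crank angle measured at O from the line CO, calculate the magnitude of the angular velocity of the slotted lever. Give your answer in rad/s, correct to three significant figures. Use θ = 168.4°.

7.99

ω = 12.57 rad/s (from 120 rpm).
Crank pin A relative to C: A = (d + r cosθ, r sinθ); lever angle φ = atan2(r sinθ, d + r cosθ).
Differentiating tanφ: φ̇ = rω(d cosθ + r)/(d² + r² + 2dr cosθ).
d² + r² + 2dr cosθ = |CA|² = 0.0220875 m²;  d cosθ + r = -0.14019 m.
|ω_lever| = |0.1002·12.57·-0.14019| / 0.0220875 = 7.9917 rad/s.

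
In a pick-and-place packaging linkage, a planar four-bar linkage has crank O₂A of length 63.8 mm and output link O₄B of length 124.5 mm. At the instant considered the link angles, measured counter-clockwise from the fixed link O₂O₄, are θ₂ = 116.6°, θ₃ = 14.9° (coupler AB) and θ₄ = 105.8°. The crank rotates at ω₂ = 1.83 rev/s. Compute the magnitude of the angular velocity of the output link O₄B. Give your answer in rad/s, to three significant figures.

ω₂ = 11.5 rad/s (from 1.83 rev/s).
Differentiating the loop-closure r₂e^{iθ₂}+r₃e^{iθ₃}=r₁+r₄e^{iθ₄} gives r₂ω₂e^{iθ₂}+r₃ω₃e^{iθ₃}=r₄ω₄e^{iθ₄}.
Eliminating the other unknown: ω₄ = r₂ω₂ sin(θ₂−θ₃) / [r₄ sin(θ₄−θ₃)].
Numerator sine = +0.97922; denominator sine = +0.99988.
Result = 0.0638·11.5·(+0.97922) / (0.1245·(+0.99988)) = +5.7706 rad/s; magnitude 5.7706 rad/s.

5.77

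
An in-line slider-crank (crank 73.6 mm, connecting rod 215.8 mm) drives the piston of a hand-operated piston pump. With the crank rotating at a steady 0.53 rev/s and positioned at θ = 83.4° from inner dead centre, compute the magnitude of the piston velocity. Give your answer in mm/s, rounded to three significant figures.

254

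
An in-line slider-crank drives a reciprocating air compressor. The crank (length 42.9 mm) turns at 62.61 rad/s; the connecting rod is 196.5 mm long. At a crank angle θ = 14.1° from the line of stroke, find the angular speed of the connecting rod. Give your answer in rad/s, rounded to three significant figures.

ω = 62.61 rad/s
The rod makes angle φ with the slider axis where L sinφ = r sinθ; differentiating, L cosφ·φ̇ = r ω cosθ.
L cosφ = √(L² − r² sin²θ) = 0.19622 m.
|ω_rod| = r ω |cosθ| / √(L² − r² sin²θ) = 0.0429·62.61·0.96987/0.19622 = 13.276 rad/s.

13.3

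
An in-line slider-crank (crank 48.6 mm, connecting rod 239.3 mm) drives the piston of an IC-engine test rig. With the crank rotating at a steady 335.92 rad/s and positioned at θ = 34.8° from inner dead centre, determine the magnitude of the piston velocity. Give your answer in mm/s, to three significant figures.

ω = 335.9 rad/s
For an in-line slider-crank, x = r cosθ + √(L² − r² sin²θ), so v = −rω sinθ·[1 + r cosθ/√(L² − r² sin²θ)].
With r = 0.0486 m, L = 0.2393 m, θ = 34.8°: √(L² − r² sin²θ) = 0.23769 m.
v = −0.0486·335.9·0.57071·[1 + 0.0486·0.82115/0.23769] = -10.882 m/s.
|v| = 10.882 m/s = 10882 mm/s.

10900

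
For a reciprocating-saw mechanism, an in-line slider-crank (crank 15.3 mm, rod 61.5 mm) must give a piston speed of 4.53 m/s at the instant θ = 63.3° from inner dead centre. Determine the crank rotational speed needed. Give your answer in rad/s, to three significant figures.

297

For an in-line slider-crank, |v_piston| = rω|sinθ|·[1 + r cosθ/√(L² − r² sin²θ)].
With r = 0.0153 m, L = 0.0615 m, θ = 63.3°: the bracketed kinematic factor |dx/dθ| = 0.015236 m.
ω = v/|dx/dθ| = 4.53/0.015236 = 297.33 rad/s.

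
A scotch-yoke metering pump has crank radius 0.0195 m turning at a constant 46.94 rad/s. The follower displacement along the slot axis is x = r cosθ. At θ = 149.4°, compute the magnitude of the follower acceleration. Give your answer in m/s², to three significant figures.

ω = 46.94 rad/s
x = r cosθ ⇒ ẍ = −rω² cosθ (ω constant).
|a| = rω²|cosθ| = 0.0195·(46.94)²·|cos 149.4°| = 36.982 m/s².

37.0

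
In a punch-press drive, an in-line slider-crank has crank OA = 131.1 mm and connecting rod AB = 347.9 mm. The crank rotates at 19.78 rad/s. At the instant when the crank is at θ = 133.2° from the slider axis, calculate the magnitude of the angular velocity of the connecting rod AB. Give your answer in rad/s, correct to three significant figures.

5.31

ω = 19.78 rad/s
The rod makes angle φ with the slider axis where L sinφ = r sinθ; differentiating, L cosφ·φ̇ = r ω cosθ.
L cosφ = √(L² − r² sin²θ) = 0.33452 m.
|ω_rod| = r ω |cosθ| / √(L² − r² sin²θ) = 0.1311·19.78·0.68455/0.33452 = 5.3066 rad/s.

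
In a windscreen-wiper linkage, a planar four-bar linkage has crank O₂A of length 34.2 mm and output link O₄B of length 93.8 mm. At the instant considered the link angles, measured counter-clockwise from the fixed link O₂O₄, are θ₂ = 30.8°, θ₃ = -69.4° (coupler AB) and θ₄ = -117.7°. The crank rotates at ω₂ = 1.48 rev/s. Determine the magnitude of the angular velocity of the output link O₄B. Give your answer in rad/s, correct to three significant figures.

4.47

ω₂ = 9.299 rad/s (from 1.48 rev/s).
Differentiating the loop-closure r₂e^{iθ₂}+r₃e^{iθ₃}=r₁+r₄e^{iθ₄} gives r₂ω₂e^{iθ₂}+r₃ω₃e^{iθ₃}=r₄ω₄e^{iθ₄}.
Eliminating the other unknown: ω₄ = r₂ω₂ sin(θ₂−θ₃) / [r₄ sin(θ₄−θ₃)].
Numerator sine = +0.98420; denominator sine = -0.74664.
Result = 0.0342·9.299·(+0.98420) / (0.0938·(-0.74664)) = -4.4693 rad/s; magnitude 4.4693 rad/s.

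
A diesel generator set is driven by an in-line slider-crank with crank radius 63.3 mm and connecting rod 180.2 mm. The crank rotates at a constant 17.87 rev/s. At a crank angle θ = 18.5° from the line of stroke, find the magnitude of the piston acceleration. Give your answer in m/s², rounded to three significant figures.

ω = 2π·17.9 = 112.3 rad/s
x(θ) = r cosθ + √(L² − r² sin²θ); with ω constant, a = ω²·d²x/dθ².
d²x/dθ² = −r cosθ − r²(cos2θ)/√u − r⁴ sin²2θ/(4u^{3/2}),  u = L² − r² sin²θ = 0.0320686 m².
Substituting r = 0.0633 m, L = 0.1802 m, θ = 18.5°: d²x/dθ² = -0.078152 m.
a = ω²·d²x/dθ² = (112.3)²·(-0.078152) = -985.25 m/s²;  |a| = 985.25 m/s².

985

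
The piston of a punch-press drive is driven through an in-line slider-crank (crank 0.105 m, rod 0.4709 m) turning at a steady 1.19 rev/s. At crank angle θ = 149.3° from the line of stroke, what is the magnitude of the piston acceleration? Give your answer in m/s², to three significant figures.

ω = 2π·1.19 = 7.477 rad/s
x(θ) = r cosθ + √(L² − r² sin²θ); with ω constant, a = ω²·d²x/dθ².
d²x/dθ² = −r cosθ − r²(cos2θ)/√u − r⁴ sin²2θ/(4u^{3/2}),  u = L² − r² sin²θ = 0.218873 m².
Substituting r = 0.105 m, L = 0.4709 m, θ = 149.3°: d²x/dθ² = +0.078775 m.
a = ω²·d²x/dθ² = (7.477)²·(+0.078775) = +4.4039 m/s²;  |a| = 4.4039 m/s².

4.40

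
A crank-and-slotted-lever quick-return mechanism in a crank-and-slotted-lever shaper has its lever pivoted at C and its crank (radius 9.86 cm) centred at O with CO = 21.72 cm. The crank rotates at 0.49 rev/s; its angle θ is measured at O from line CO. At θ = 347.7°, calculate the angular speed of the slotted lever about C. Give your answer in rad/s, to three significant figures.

ω = 3.079 rad/s (from 0.49 rev/s).
Crank pin A relative to C: A = (d + r cosθ, r sinθ); lever angle φ = atan2(r sinθ, d + r cosθ).
Differentiating tanφ: φ̇ = rω(d cosθ + r)/(d² + r² + 2dr cosθ).
d² + r² + 2dr cosθ = |CA|² = 0.0987465 m²;  d cosθ + r = +0.31081 m.
|ω_lever| = |0.0986·3.079·+0.31081| / 0.0987465 = 0.9555 rad/s.

0.956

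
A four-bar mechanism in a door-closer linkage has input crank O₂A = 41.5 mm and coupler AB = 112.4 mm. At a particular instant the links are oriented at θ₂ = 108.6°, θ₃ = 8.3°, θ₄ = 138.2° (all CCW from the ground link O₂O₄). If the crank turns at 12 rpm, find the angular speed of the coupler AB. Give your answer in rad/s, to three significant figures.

0.299

ω₂ = 1.257 rad/s (from 12 rpm).
Differentiating the loop-closure r₂e^{iθ₂}+r₃e^{iθ₃}=r₁+r₄e^{iθ₄} gives r₂ω₂e^{iθ₂}+r₃ω₃e^{iθ₃}=r₄ω₄e^{iθ₄}.
Eliminating the other unknown: ω₃ = r₂ω₂ sin(θ₄−θ₂) / [r₃ sin(θ₃−θ₄)].
Numerator sine = +0.49394; denominator sine = -0.76717.
Result = 0.0415·1.257·(+0.49394) / (0.1124·(-0.76717)) = -0.29873 rad/s; magnitude 0.29873 rad/s.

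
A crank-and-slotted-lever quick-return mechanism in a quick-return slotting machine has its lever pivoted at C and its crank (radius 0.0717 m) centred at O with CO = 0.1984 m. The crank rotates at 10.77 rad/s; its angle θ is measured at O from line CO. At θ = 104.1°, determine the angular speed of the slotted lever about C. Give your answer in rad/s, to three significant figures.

ω = 10.77 rad/s
Crank pin A relative to C: A = (d + r cosθ, r sinθ); lever angle φ = atan2(r sinθ, d + r cosθ).
Differentiating tanφ: φ̇ = rω(d cosθ + r)/(d² + r² + 2dr cosθ).
d² + r² + 2dr cosθ = |CA|² = 0.0375725 m²;  d cosθ + r = +0.023367 m.
|ω_lever| = |0.0717·10.77·+0.023367| / 0.0375725 = 0.48025 rad/s.

0.480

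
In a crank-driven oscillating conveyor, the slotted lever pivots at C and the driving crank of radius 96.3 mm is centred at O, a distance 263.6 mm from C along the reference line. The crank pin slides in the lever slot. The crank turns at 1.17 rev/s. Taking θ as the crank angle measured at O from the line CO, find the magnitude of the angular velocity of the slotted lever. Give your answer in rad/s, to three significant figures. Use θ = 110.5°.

ω = 7.351 rad/s (from 1.17 rev/s).
Crank pin A relative to C: A = (d + r cosθ, r sinθ); lever angle φ = atan2(r sinθ, d + r cosθ).
Differentiating tanφ: φ̇ = rω(d cosθ + r)/(d² + r² + 2dr cosθ).
d² + r² + 2dr cosθ = |CA|² = 0.0609788 m²;  d cosθ + r = +0.0039853 m.
|ω_lever| = |0.0963·7.351·+0.0039853| / 0.0609788 = 0.046268 rad/s.

0.0463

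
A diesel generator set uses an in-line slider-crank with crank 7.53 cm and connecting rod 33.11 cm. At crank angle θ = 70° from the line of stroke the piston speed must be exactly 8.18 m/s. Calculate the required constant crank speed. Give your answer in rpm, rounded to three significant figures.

1020

For an in-line slider-crank, |v_piston| = rω|sinθ|·[1 + r cosθ/√(L² − r² sin²θ)].
With r = 0.0753 m, L = 0.3311 m, θ = 70°: the bracketed kinematic factor |dx/dθ| = 0.076393 m.
ω = v/|dx/dθ| = 8.18/0.076393 = 107.08 rad/s.
N = 60ω/(2π) = 1022.5 rpm.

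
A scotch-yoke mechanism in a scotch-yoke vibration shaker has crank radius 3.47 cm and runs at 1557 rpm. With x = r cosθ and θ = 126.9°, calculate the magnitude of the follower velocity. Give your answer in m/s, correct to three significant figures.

ω = 163 rad/s (from 1557 rpm).
x = r cosθ ⇒ ẋ = −rω sinθ.
|v| = rω|sinθ| = 0.0347·163·|sin 126.9°| = 4.5244 m/s.

4.52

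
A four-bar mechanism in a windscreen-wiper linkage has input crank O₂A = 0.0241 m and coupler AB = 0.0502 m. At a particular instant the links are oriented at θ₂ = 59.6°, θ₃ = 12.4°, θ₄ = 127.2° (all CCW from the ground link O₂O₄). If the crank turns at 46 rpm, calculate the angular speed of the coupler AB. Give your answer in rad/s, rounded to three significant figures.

2.36

ω₂ = 4.817 rad/s (from 46 rpm).
Differentiating the loop-closure r₂e^{iθ₂}+r₃e^{iθ₃}=r₁+r₄e^{iθ₄} gives r₂ω₂e^{iθ₂}+r₃ω₃e^{iθ₃}=r₄ω₄e^{iθ₄}.
Eliminating the other unknown: ω₃ = r₂ω₂ sin(θ₄−θ₂) / [r₃ sin(θ₃−θ₄)].
Numerator sine = +0.92455; denominator sine = -0.90778.
Result = 0.0241·4.817·(+0.92455) / (0.0502·(-0.90778)) = -2.3553 rad/s; magnitude 2.3553 rad/s.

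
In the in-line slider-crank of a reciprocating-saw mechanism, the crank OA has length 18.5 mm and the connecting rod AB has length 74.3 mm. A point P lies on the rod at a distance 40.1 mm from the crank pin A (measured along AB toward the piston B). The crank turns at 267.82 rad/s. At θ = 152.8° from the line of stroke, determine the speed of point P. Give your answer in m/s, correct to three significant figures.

ω = 267.8 rad/s.  Crank-pin speed |V_A| = rω = 4.9547 m/s, perpendicular to OA.
Rod angle: sinφ = −(r/L) sinθ ⇒ φ = -6.535°; ω_rod = −rω cosθ/√(L²−r²sin²θ) = +59.698 rad/s.
V_P = V_A + ω_rod × AP, with AP = 0.0401 m along the rod.
Components: V_Px = −rω sinθ − a·ω_rod·sinφ = -1.9923 m/s;  V_Py = rω cosθ + a·ω_rod·cosφ = -2.0284 m/s.
|V_P| = √(V_Px² + V_Py²) = 2.8432 m/s.

2.84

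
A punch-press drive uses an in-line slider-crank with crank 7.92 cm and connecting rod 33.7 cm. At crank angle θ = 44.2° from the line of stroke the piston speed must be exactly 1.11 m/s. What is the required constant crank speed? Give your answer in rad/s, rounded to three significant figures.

17.2

For an in-line slider-crank, |v_piston| = rω|sinθ|·[1 + r cosθ/√(L² − r² sin²θ)].
With r = 0.0792 m, L = 0.337 m, θ = 44.2°: the bracketed kinematic factor |dx/dθ| = 0.064646 m.
ω = v/|dx/dθ| = 1.11/0.064646 = 17.17 rad/s.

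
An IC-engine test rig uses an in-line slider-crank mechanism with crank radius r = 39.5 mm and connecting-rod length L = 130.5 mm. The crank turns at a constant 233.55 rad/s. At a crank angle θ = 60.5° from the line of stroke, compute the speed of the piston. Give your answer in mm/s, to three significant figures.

9270

ω = 233.6 rad/s
For an in-line slider-crank, x = r cosθ + √(L² − r² sin²θ), so v = −rω sinθ·[1 + r cosθ/√(L² − r² sin²θ)].
With r = 0.0395 m, L = 0.1305 m, θ = 60.5°: √(L² − r² sin²θ) = 0.12589 m.
v = −0.0395·233.6·0.87036·[1 + 0.0395·0.49242/0.12589] = -9.2698 m/s.
|v| = 9.2698 m/s = 9269.8 mm/s.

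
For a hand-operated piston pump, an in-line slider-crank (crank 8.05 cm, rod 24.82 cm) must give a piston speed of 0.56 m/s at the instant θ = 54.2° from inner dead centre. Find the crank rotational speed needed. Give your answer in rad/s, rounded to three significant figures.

7.17

For an in-line slider-crank, |v_piston| = rω|sinθ|·[1 + r cosθ/√(L² − r² sin²θ)].
With r = 0.0805 m, L = 0.2482 m, θ = 54.2°: the bracketed kinematic factor |dx/dθ| = 0.07813 m.
ω = v/|dx/dθ| = 0.56/0.07813 = 7.1675 rad/s.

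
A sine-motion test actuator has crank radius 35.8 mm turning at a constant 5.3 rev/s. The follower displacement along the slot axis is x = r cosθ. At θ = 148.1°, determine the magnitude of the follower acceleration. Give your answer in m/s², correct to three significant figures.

ω = 33.3 rad/s (from 5.3 rev/s).
x = r cosθ ⇒ ẍ = −rω² cosθ (ω constant).
|a| = rω²|cosθ| = 0.0358·(33.3)²·|cos 148.1°| = 33.704 m/s².

33.7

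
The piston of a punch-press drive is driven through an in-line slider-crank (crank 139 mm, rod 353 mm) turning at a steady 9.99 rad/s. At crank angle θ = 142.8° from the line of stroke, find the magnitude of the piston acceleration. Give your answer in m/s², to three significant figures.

9.32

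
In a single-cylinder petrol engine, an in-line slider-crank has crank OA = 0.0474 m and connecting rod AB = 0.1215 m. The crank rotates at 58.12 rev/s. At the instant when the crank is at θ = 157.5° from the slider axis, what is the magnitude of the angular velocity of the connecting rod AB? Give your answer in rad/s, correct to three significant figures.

ω = 365.2 rad/s (converted from 58.12 rev/s).
The rod makes angle φ with the slider axis where L sinφ = r sinθ; differentiating, L cosφ·φ̇ = r ω cosθ.
L cosφ = √(L² − r² sin²θ) = 0.12014 m.
|ω_rod| = r ω |cosθ| / √(L² − r² sin²θ) = 0.0474·365.2·0.92388/0.12014 = 133.11 rad/s.

133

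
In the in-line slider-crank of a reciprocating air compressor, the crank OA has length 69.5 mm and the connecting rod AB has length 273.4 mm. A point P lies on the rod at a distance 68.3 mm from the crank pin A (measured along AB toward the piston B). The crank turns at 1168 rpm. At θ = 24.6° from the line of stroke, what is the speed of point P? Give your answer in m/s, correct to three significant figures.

6.90

ω = 122.3 rad/s.  Crank-pin speed |V_A| = rω = 8.5007 m/s, perpendicular to OA.
Rod angle: sinφ = −(r/L) sinθ ⇒ φ = -6.074°; ω_rod = −rω cosθ/√(L²−r²sin²θ) = -28.43 rad/s.
V_P = V_A + ω_rod × AP, with AP = 0.0683 m along the rod.
Components: V_Px = −rω sinθ − a·ω_rod·sinφ = -3.7442 m/s;  V_Py = rω cosθ + a·ω_rod·cosφ = +5.7983 m/s.
|V_P| = √(V_Px² + V_Py²) = 6.9021 m/s.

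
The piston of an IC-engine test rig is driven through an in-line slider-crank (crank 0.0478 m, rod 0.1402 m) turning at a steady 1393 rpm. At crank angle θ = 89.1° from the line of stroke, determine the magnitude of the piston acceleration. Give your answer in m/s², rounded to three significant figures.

353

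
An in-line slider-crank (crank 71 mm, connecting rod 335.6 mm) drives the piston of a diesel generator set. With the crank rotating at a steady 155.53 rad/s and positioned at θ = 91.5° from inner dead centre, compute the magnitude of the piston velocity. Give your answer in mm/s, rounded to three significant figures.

11000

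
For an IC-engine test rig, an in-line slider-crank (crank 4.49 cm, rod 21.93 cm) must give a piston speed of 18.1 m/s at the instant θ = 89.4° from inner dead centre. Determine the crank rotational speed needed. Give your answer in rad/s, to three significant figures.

402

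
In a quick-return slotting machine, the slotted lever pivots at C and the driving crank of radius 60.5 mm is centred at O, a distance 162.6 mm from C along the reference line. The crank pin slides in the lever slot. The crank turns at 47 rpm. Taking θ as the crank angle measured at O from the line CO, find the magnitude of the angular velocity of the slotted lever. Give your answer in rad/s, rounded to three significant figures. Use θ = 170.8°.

ω = 4.922 rad/s (from 47 rpm).
Crank pin A relative to C: A = (d + r cosθ, r sinθ); lever angle φ = atan2(r sinθ, d + r cosθ).
Differentiating tanφ: φ̇ = rω(d cosθ + r)/(d² + r² + 2dr cosθ).
d² + r² + 2dr cosθ = |CA|² = 0.0106775 m²;  d cosθ + r = -0.10001 m.
|ω_lever| = |0.0605·4.922·-0.10001| / 0.0106775 = 2.789 rad/s.

2.79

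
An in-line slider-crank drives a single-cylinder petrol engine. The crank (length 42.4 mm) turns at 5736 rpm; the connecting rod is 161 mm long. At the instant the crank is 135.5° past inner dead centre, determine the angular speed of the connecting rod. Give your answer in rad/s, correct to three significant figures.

ω = 600.7 rad/s (converted from 5736 rpm).
The rod makes angle φ with the slider axis where L sinφ = r sinθ; differentiating, L cosφ·φ̇ = r ω cosθ.
L cosφ = √(L² − r² sin²θ) = 0.15823 m.
|ω_rod| = r ω |cosθ| / √(L² − r² sin²θ) = 0.0424·600.7·0.71325/0.15823 = 114.8 rad/s.

115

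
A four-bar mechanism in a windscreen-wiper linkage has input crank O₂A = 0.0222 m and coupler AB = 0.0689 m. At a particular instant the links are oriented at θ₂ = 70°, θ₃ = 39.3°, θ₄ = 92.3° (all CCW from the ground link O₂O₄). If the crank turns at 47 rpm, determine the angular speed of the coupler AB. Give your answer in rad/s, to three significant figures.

ω₂ = 4.922 rad/s (from 47 rpm).
Differentiating the loop-closure r₂e^{iθ₂}+r₃e^{iθ₃}=r₁+r₄e^{iθ₄} gives r₂ω₂e^{iθ₂}+r₃ω₃e^{iθ₃}=r₄ω₄e^{iθ₄}.
Eliminating the other unknown: ω₃ = r₂ω₂ sin(θ₄−θ₂) / [r₃ sin(θ₃−θ₄)].
Numerator sine = +0.37946; denominator sine = -0.79864.
Result = 0.0222·4.922·(+0.37946) / (0.0689·(-0.79864)) = -0.75348 rad/s; magnitude 0.75348 rad/s.

0.753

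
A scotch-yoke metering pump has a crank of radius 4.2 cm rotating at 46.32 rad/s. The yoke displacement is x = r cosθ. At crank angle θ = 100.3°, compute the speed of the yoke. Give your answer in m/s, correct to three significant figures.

ω = 46.32 rad/s
x = r cosθ ⇒ ẋ = −rω sinθ.
|v| = rω|sinθ| = 0.042·46.32·|sin 100.3°| = 1.9141 m/s.

1.91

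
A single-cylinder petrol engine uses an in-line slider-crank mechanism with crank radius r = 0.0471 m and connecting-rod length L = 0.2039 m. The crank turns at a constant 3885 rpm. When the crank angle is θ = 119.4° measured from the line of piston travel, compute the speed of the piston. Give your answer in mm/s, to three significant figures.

14800

ω = 2π·3885/60 = 406.8 rad/s
For an in-line slider-crank, x = r cosθ + √(L² − r² sin²θ), so v = −rω sinθ·[1 + r cosθ/√(L² − r² sin²θ)].
With r = 0.0471 m, L = 0.2039 m, θ = 119.4°: √(L² − r² sin²θ) = 0.19973 m.
v = −0.0471·406.8·0.87121·[1 + 0.0471·-0.49090/0.19973] = -14.762 m/s.
|v| = 14.762 m/s = 14762 mm/s.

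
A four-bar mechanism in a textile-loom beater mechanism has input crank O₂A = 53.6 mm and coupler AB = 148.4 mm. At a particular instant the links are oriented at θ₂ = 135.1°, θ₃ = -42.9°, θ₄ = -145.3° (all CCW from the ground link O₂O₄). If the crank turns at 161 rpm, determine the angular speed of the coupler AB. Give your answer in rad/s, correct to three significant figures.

6.13

ω₂ = 16.86 rad/s (from 161 rpm).
Differentiating the loop-closure r₂e^{iθ₂}+r₃e^{iθ₃}=r₁+r₄e^{iθ₄} gives r₂ω₂e^{iθ₂}+r₃ω₃e^{iθ₃}=r₄ω₄e^{iθ₄}.
Eliminating the other unknown: ω₃ = r₂ω₂ sin(θ₄−θ₂) / [r₃ sin(θ₃−θ₄)].
Numerator sine = +0.98357; denominator sine = +0.97667.
Result = 0.0536·16.86·(+0.98357) / (0.1484·(+0.97667)) = +6.1326 rad/s; magnitude 6.1326 rad/s.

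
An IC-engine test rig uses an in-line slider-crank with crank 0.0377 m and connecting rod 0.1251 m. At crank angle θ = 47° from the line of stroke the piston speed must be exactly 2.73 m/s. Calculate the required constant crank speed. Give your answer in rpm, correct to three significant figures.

781

For an in-line slider-crank, |v_piston| = rω|sinθ|·[1 + r cosθ/√(L² − r² sin²θ)].
With r = 0.0377 m, L = 0.1251 m, θ = 47°: the bracketed kinematic factor |dx/dθ| = 0.033382 m.
ω = v/|dx/dθ| = 2.73/0.033382 = 81.781 rad/s.
N = 60ω/(2π) = 780.95 rpm.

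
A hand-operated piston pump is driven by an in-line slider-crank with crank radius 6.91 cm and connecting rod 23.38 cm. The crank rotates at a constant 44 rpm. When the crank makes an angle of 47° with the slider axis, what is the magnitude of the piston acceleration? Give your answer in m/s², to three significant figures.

0.980

ω = 2π·44/60 = 4.608 rad/s
x(θ) = r cosθ + √(L² − r² sin²θ); with ω constant, a = ω²·d²x/dθ².
d²x/dθ² = −r cosθ − r²(cos2θ)/√u − r⁴ sin²2θ/(4u^{3/2}),  u = L² − r² sin²θ = 0.0521085 m².
Substituting r = 0.0691 m, L = 0.2338 m, θ = 47°: d²x/dθ² = -0.046144 m.
a = ω²·d²x/dθ² = (4.608)²·(-0.046144) = -0.97966 m/s²;  |a| = 0.97966 m/s².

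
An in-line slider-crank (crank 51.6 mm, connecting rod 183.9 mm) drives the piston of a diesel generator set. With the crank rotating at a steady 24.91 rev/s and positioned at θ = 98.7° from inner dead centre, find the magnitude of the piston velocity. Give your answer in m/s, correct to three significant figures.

ω = 2π·24.9 = 156.5 rad/s
For an in-line slider-crank, x = r cosθ + √(L² − r² sin²θ), so v = −rω sinθ·[1 + r cosθ/√(L² − r² sin²θ)].
With r = 0.0516 m, L = 0.1839 m, θ = 98.7°: √(L² − r² sin²θ) = 0.17668 m.
v = −0.0516·156.5·0.98849·[1 + 0.0516·-0.15126/0.17668] = -7.6305 m/s.
|v| = 7.6305 m/s.

7.63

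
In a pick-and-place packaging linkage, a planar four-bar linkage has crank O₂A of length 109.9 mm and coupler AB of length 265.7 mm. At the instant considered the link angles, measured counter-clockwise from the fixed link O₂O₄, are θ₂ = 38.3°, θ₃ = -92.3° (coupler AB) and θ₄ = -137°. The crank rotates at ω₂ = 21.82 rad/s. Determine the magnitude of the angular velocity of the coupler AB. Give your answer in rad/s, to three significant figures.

ω₂ = 21.82 rad/s
Differentiating the loop-closure r₂e^{iθ₂}+r₃e^{iθ₃}=r₁+r₄e^{iθ₄} gives r₂ω₂e^{iθ₂}+r₃ω₃e^{iθ₃}=r₄ω₄e^{iθ₄}.
Eliminating the other unknown: ω₃ = r₂ω₂ sin(θ₄−θ₂) / [r₃ sin(θ₃−θ₄)].
Numerator sine = -0.08194; denominator sine = +0.70339.
Result = 0.1099·21.82·(-0.08194) / (0.2657·(+0.70339)) = -1.0514 rad/s; magnitude 1.0514 rad/s.

1.05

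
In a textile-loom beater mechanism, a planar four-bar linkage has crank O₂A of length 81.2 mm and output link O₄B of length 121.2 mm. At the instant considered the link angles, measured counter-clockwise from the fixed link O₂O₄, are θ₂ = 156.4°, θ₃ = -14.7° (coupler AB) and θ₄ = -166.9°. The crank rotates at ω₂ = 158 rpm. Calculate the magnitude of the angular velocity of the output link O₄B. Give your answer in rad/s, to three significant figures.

3.68

ω₂ = 16.55 rad/s (from 158 rpm).
Differentiating the loop-closure r₂e^{iθ₂}+r₃e^{iθ₃}=r₁+r₄e^{iθ₄} gives r₂ω₂e^{iθ₂}+r₃ω₃e^{iθ₃}=r₄ω₄e^{iθ₄}.
Eliminating the other unknown: ω₄ = r₂ω₂ sin(θ₂−θ₃) / [r₄ sin(θ₄−θ₃)].
Numerator sine = +0.15471; denominator sine = -0.46639.
Result = 0.0812·16.55·(+0.15471) / (0.1212·(-0.46639)) = -3.6772 rad/s; magnitude 3.6772 rad/s.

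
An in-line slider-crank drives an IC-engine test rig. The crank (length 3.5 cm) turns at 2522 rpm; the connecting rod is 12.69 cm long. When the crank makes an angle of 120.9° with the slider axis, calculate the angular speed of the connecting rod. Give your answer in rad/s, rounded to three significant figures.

ω = 264.1 rad/s (converted from 2522 rpm).
The rod makes angle φ with the slider axis where L sinφ = r sinθ; differentiating, L cosφ·φ̇ = r ω cosθ.
L cosφ = √(L² − r² sin²θ) = 0.1233 m.
|ω_rod| = r ω |cosθ| / √(L² − r² sin²θ) = 0.035·264.1·0.51354/0.1233 = 38.501 rad/s.

38.5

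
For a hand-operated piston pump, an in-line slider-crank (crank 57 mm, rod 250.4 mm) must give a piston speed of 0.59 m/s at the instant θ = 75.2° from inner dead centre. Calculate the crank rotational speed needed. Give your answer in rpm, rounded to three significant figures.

96.5

For an in-line slider-crank, |v_piston| = rω|sinθ|·[1 + r cosθ/√(L² − r² sin²θ)].
With r = 0.057 m, L = 0.2504 m, θ = 75.2°: the bracketed kinematic factor |dx/dθ| = 0.058394 m.
ω = v/|dx/dθ| = 0.59/0.058394 = 10.104 rad/s.
N = 60ω/(2π) = 96.484 rpm.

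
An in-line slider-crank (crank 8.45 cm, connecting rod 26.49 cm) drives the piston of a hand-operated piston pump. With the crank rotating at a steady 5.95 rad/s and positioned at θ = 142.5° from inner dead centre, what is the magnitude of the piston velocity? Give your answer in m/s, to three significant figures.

0.227

ω = 5.95 rad/s
For an in-line slider-crank, x = r cosθ + √(L² − r² sin²θ), so v = −rω sinθ·[1 + r cosθ/√(L² − r² sin²θ)].
With r = 0.0845 m, L = 0.2649 m, θ = 142.5°: √(L² − r² sin²θ) = 0.25986 m.
v = −0.0845·5.95·0.60876·[1 + 0.0845·-0.79335/0.25986] = -0.22711 m/s.
|v| = 0.22711 m/s.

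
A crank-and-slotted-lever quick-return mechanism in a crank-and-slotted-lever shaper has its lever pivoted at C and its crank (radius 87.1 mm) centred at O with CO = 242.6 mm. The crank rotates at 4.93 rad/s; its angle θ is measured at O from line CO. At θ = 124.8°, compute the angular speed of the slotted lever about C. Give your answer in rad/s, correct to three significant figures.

0.521

ω = 4.93 rad/s
Crank pin A relative to C: A = (d + r cosθ, r sinθ); lever angle φ = atan2(r sinθ, d + r cosθ).
Differentiating tanφ: φ̇ = rω(d cosθ + r)/(d² + r² + 2dr cosθ).
d² + r² + 2dr cosθ = |CA|² = 0.0423223 m²;  d cosθ + r = -0.051355 m.
|ω_lever| = |0.0871·4.93·-0.051355| / 0.0423223 = 0.52105 rad/s.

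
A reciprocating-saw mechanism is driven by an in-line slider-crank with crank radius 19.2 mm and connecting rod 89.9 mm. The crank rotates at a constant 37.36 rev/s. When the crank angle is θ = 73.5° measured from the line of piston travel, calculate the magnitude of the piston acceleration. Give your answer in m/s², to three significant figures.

108

ω = 2π·37.4 = 234.7 rad/s
x(θ) = r cosθ + √(L² − r² sin²θ); with ω constant, a = ω²·d²x/dθ².
d²x/dθ² = −r cosθ − r²(cos2θ)/√u − r⁴ sin²2θ/(4u^{3/2}),  u = L² − r² sin²θ = 0.00774311 m².
Substituting r = 0.0192 m, L = 0.0899 m, θ = 73.5°: d²x/dθ² = -0.0019544 m.
a = ω²·d²x/dθ² = (234.7)²·(-0.0019544) = -107.69 m/s²;  |a| = 107.69 m/s².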